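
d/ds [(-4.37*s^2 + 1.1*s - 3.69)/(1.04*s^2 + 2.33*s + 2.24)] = (-11.3261*s^2 - 11.9024*s + 11.0617)/(1.0816*s^4 + 4.8464*s^3 + 10.0881*s^2 + 10.4384*s + 5.0176)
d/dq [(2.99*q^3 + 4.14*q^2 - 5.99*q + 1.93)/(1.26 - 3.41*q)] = (-20.3918*q^3 - 2.8152*q^2 + 10.4328*q - 0.966100000000001)/(11.6281*q^2 - 8.5932*q + 1.5876)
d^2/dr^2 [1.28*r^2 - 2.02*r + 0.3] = 2.56000000000000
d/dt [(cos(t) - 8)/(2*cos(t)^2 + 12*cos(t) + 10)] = (cos(t)^2 - 16*cos(t) - 53)*sin(t)/(2*(cos(t)^2 + 6*cos(t) + 5)^2)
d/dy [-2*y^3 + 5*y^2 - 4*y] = -6*y^2 + 10*y - 4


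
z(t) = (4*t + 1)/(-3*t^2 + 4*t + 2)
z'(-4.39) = 0.04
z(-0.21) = 0.16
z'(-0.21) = 3.10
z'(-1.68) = 0.16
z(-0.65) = 0.86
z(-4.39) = 0.23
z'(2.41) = 2.63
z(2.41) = -1.84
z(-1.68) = 0.43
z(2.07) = -3.60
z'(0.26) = 0.79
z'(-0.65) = 1.48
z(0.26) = 0.72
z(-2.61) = 0.33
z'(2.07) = 10.23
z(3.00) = -1.00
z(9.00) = -0.18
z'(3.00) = 0.77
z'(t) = (4*t + 1)*(6*t - 4)/(-3*t^2 + 4*t + 2)^2 + 4/(-3*t^2 + 4*t + 2)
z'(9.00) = 0.02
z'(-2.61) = 0.08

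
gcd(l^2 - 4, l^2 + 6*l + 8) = l + 2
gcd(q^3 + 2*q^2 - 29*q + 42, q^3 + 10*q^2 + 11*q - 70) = q^2 + 5*q - 14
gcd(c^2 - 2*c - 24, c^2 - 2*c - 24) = c^2 - 2*c - 24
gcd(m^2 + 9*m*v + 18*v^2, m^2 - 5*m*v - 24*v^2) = m + 3*v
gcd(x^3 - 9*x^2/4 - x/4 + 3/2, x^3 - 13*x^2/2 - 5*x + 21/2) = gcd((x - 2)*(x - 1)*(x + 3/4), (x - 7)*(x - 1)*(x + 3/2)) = x - 1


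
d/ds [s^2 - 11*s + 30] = 2*s - 11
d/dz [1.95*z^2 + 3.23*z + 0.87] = 3.9*z + 3.23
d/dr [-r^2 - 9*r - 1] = -2*r - 9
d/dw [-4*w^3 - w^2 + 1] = 2*w*(-6*w - 1)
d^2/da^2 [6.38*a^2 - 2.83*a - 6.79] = 12.7600000000000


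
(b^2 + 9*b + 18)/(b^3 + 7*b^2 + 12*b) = (b + 6)/(b*(b + 4))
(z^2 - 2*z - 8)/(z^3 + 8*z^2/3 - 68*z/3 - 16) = 3*(z + 2)/(3*z^2 + 20*z + 12)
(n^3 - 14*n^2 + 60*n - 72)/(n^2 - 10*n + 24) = (n^2 - 8*n + 12)/(n - 4)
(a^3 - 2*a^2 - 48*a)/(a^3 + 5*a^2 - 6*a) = (a - 8)/(a - 1)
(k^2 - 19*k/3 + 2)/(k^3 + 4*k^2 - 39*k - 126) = (k - 1/3)/(k^2 + 10*k + 21)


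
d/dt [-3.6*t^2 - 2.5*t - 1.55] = -7.2*t - 2.5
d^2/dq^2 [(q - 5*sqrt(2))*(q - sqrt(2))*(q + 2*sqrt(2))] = 6*q - 8*sqrt(2)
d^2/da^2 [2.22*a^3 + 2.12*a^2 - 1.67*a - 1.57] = 13.32*a + 4.24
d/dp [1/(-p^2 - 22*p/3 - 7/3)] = 6*(3*p + 11)/(3*p^2 + 22*p + 7)^2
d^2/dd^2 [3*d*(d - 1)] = 6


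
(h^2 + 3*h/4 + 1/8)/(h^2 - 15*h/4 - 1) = (h + 1/2)/(h - 4)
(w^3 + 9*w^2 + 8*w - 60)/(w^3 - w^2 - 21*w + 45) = (w^2 + 4*w - 12)/(w^2 - 6*w + 9)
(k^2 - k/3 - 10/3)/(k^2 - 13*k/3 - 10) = (k - 2)/(k - 6)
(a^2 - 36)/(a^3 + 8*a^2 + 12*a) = (a - 6)/(a*(a + 2))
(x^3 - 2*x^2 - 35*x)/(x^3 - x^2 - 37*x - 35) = x/(x + 1)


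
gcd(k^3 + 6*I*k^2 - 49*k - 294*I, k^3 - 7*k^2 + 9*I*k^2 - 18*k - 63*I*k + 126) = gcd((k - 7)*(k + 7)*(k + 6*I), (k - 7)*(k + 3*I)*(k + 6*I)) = k^2 + k*(-7 + 6*I) - 42*I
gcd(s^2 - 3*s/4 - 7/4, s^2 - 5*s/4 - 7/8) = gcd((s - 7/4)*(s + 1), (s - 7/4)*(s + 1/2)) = s - 7/4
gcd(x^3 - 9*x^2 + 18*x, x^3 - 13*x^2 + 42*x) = x^2 - 6*x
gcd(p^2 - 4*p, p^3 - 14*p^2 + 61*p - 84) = p - 4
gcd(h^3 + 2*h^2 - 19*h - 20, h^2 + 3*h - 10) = h + 5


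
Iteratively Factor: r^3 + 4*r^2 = (r)*(r^2 + 4*r) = r^2*(r + 4)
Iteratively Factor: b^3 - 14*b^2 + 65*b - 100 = (b - 5)*(b^2 - 9*b + 20) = (b - 5)^2*(b - 4)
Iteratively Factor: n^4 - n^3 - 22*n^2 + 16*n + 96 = (n - 4)*(n^3 + 3*n^2 - 10*n - 24) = (n - 4)*(n - 3)*(n^2 + 6*n + 8) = (n - 4)*(n - 3)*(n + 4)*(n + 2)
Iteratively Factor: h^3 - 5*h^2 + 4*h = (h)*(h^2 - 5*h + 4) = h*(h - 4)*(h - 1)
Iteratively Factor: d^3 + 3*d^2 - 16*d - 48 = (d + 4)*(d^2 - d - 12) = (d - 4)*(d + 4)*(d + 3)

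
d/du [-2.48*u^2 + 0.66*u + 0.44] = 0.66 - 4.96*u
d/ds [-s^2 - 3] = -2*s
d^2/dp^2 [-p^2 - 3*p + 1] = -2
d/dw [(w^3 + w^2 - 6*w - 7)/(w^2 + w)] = (w^4 + 2*w^3 + 7*w^2 + 14*w + 7)/(w^2*(w^2 + 2*w + 1))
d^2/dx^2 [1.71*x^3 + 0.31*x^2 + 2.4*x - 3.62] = 10.26*x + 0.62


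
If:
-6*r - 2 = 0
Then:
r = -1/3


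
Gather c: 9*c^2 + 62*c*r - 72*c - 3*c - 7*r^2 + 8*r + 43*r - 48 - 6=9*c^2 + c*(62*r - 75) - 7*r^2 + 51*r - 54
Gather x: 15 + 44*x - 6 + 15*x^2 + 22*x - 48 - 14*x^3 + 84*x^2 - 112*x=-14*x^3 + 99*x^2 - 46*x - 39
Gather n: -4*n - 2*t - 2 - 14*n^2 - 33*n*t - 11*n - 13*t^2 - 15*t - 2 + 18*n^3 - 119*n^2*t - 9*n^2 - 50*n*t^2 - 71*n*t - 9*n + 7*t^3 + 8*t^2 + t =18*n^3 + n^2*(-119*t - 23) + n*(-50*t^2 - 104*t - 24) + 7*t^3 - 5*t^2 - 16*t - 4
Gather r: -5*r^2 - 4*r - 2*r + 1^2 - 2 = -5*r^2 - 6*r - 1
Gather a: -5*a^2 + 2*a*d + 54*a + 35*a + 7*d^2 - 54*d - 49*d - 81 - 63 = -5*a^2 + a*(2*d + 89) + 7*d^2 - 103*d - 144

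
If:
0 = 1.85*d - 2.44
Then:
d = 1.32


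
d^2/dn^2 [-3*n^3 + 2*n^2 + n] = 4 - 18*n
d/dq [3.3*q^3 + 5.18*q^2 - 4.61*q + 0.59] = 9.9*q^2 + 10.36*q - 4.61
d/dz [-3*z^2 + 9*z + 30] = 9 - 6*z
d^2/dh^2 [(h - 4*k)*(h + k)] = 2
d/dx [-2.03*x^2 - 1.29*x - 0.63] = -4.06*x - 1.29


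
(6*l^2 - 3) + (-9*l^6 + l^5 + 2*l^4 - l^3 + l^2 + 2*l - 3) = -9*l^6 + l^5 + 2*l^4 - l^3 + 7*l^2 + 2*l - 6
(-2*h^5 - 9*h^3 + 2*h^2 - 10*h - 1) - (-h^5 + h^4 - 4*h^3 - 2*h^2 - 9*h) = -h^5 - h^4 - 5*h^3 + 4*h^2 - h - 1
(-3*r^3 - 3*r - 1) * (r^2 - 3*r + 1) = -3*r^5 + 9*r^4 - 6*r^3 + 8*r^2 - 1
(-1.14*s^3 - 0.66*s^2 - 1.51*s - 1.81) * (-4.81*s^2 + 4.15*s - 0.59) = 5.4834*s^5 - 1.5564*s^4 + 5.1967*s^3 + 2.829*s^2 - 6.6206*s + 1.0679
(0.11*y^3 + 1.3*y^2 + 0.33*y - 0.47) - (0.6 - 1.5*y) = 0.11*y^3 + 1.3*y^2 + 1.83*y - 1.07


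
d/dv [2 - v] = -1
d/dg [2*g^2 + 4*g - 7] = 4*g + 4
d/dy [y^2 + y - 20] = 2*y + 1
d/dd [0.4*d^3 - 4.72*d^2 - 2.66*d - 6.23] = 1.2*d^2 - 9.44*d - 2.66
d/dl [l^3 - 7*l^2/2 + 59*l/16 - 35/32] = 3*l^2 - 7*l + 59/16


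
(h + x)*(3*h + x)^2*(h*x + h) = 9*h^4*x + 9*h^4 + 15*h^3*x^2 + 15*h^3*x + 7*h^2*x^3 + 7*h^2*x^2 + h*x^4 + h*x^3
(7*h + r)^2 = 49*h^2 + 14*h*r + r^2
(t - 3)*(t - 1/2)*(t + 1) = t^3 - 5*t^2/2 - 2*t + 3/2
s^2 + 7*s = s*(s + 7)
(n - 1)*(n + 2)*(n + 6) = n^3 + 7*n^2 + 4*n - 12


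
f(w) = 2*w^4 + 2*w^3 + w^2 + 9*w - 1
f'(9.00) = 6345.00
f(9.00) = 14741.00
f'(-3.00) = -159.00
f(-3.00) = 89.00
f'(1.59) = 59.51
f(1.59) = 36.66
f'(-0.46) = 8.57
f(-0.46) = -5.03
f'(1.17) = 32.37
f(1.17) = 17.85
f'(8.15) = 4754.58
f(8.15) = 10045.36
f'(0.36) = 10.87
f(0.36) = 2.50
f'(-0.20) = 8.78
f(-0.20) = -2.77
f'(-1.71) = -16.88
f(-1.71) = -6.37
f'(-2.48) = -81.08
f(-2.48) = 27.98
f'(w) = 8*w^3 + 6*w^2 + 2*w + 9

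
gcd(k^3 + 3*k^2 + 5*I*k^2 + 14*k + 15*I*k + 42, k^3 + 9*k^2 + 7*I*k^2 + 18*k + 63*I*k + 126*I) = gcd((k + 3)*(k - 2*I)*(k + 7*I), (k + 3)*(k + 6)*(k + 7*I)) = k^2 + k*(3 + 7*I) + 21*I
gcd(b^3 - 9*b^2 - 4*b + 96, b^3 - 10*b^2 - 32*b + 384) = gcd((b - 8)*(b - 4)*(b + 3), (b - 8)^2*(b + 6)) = b - 8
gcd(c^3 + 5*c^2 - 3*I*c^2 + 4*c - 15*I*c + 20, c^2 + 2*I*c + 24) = c - 4*I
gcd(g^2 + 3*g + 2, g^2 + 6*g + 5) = g + 1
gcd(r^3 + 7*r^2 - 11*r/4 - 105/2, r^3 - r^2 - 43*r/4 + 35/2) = r^2 + r - 35/4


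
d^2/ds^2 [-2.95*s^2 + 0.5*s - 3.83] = -5.90000000000000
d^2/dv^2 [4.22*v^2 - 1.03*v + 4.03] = 8.44000000000000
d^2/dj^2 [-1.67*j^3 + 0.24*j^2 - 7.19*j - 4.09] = 0.48 - 10.02*j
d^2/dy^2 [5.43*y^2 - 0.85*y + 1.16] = 10.8600000000000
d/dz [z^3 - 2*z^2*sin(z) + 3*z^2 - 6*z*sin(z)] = -2*z^2*cos(z) + 3*z^2 - 4*z*sin(z) - 6*z*cos(z) + 6*z - 6*sin(z)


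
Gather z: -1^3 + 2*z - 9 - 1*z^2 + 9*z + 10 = -z^2 + 11*z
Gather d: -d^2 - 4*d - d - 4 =-d^2 - 5*d - 4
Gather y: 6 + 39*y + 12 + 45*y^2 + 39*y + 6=45*y^2 + 78*y + 24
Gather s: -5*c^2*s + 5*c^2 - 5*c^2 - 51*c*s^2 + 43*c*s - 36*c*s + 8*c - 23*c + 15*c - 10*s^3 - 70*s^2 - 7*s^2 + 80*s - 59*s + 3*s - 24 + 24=-10*s^3 + s^2*(-51*c - 77) + s*(-5*c^2 + 7*c + 24)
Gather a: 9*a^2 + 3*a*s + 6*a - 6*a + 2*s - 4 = 9*a^2 + 3*a*s + 2*s - 4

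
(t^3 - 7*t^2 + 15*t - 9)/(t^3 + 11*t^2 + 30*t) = (t^3 - 7*t^2 + 15*t - 9)/(t*(t^2 + 11*t + 30))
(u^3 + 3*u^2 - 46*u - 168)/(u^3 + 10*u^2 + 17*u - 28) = (u^2 - u - 42)/(u^2 + 6*u - 7)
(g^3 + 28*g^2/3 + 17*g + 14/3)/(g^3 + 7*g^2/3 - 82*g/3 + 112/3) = (3*g^2 + 7*g + 2)/(3*g^2 - 14*g + 16)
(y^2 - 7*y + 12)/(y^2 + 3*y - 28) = (y - 3)/(y + 7)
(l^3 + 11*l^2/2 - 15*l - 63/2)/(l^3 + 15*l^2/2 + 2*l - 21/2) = (l - 3)/(l - 1)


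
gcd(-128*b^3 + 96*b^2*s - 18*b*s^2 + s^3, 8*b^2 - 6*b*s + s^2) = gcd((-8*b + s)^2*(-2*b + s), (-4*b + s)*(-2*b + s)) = -2*b + s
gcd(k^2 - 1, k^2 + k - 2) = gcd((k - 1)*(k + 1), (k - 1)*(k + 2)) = k - 1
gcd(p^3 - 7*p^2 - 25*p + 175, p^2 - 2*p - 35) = p^2 - 2*p - 35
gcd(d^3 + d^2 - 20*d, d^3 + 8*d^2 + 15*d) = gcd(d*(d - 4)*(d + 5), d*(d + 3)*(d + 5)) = d^2 + 5*d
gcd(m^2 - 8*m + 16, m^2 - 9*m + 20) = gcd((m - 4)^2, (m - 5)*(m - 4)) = m - 4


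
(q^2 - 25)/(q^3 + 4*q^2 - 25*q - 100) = 1/(q + 4)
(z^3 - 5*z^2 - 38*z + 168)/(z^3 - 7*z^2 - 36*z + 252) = (z - 4)/(z - 6)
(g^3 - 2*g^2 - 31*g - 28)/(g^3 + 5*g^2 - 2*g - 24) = (g^2 - 6*g - 7)/(g^2 + g - 6)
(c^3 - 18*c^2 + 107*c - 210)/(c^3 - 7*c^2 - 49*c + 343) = (c^2 - 11*c + 30)/(c^2 - 49)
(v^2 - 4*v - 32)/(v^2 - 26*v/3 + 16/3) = 3*(v + 4)/(3*v - 2)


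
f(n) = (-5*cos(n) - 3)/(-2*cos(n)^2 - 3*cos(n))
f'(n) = (-4*sin(n)*cos(n) - 3*sin(n))*(-5*cos(n) - 3)/(-2*cos(n)^2 - 3*cos(n))^2 + 5*sin(n)/(-2*cos(n)^2 - 3*cos(n)) = (10*sin(n) + 9*sin(n)/cos(n)^2 + 12*tan(n))/(2*cos(n) + 3)^2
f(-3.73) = 1.04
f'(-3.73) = 2.67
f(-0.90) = 2.32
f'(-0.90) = -2.29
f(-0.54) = 1.80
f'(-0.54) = -0.84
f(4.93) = 5.51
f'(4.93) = -21.45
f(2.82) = 1.67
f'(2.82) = 1.91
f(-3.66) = 1.22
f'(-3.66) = 2.52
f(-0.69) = 1.96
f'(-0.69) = -1.26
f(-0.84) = 2.19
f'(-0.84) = -1.91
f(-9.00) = 1.45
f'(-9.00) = -2.28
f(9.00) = 1.45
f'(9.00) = 2.28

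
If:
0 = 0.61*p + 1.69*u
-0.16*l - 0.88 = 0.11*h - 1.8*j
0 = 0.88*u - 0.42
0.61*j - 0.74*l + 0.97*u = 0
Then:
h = 18.3964232488823*l - 20.4190489093619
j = 1.21311475409836*l - 0.758941877794337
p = -1.32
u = 0.48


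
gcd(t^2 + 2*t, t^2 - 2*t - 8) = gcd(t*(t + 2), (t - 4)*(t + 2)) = t + 2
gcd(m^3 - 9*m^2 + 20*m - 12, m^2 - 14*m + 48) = m - 6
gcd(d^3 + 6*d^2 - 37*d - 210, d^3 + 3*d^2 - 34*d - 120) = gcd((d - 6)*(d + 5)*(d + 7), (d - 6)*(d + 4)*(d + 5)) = d^2 - d - 30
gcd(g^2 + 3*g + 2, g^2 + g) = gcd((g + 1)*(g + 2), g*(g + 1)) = g + 1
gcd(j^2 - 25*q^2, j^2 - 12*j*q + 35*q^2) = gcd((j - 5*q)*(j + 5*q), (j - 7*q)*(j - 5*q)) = -j + 5*q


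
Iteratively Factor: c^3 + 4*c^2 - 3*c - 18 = (c - 2)*(c^2 + 6*c + 9) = (c - 2)*(c + 3)*(c + 3)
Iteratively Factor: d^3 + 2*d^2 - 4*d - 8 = (d - 2)*(d^2 + 4*d + 4) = (d - 2)*(d + 2)*(d + 2)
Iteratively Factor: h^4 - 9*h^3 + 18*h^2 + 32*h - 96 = (h - 4)*(h^3 - 5*h^2 - 2*h + 24) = (h - 4)*(h - 3)*(h^2 - 2*h - 8) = (h - 4)*(h - 3)*(h + 2)*(h - 4)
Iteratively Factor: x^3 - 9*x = (x + 3)*(x^2 - 3*x) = x*(x + 3)*(x - 3)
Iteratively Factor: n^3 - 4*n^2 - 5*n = (n)*(n^2 - 4*n - 5) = n*(n - 5)*(n + 1)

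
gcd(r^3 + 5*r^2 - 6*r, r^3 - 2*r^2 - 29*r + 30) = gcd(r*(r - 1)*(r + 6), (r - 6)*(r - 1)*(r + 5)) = r - 1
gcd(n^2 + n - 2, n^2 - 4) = n + 2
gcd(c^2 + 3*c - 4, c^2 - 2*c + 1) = c - 1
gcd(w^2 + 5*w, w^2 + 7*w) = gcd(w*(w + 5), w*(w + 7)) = w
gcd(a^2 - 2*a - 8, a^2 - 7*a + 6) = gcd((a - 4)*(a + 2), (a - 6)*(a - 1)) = 1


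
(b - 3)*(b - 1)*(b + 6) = b^3 + 2*b^2 - 21*b + 18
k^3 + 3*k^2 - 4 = (k - 1)*(k + 2)^2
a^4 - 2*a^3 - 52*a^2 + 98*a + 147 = (a - 7)*(a - 3)*(a + 1)*(a + 7)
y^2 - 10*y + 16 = (y - 8)*(y - 2)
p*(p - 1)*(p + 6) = p^3 + 5*p^2 - 6*p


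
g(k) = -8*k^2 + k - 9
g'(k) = 1 - 16*k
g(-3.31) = -99.96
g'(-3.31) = 53.96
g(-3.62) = -117.46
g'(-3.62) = 58.92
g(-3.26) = -97.28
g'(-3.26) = 53.16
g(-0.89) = -16.23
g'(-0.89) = 15.24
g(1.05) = -16.77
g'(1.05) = -15.80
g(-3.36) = -102.68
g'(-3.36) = 54.76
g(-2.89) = -78.71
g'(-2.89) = 47.24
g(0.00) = -9.00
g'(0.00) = 1.00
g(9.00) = -648.00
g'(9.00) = -143.00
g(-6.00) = -303.00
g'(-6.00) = 97.00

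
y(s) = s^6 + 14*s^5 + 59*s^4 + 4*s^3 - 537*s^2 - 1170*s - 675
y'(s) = 6*s^5 + 70*s^4 + 236*s^3 + 12*s^2 - 1074*s - 1170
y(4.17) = 26148.90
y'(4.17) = 40404.41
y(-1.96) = 47.60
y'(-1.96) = 63.67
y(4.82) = 62464.15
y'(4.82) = 73750.95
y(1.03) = -2361.60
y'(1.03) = -1919.86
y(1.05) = -2399.99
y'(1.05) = -1918.53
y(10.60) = 3968246.07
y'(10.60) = 1956542.91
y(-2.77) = 2.69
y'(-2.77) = 23.79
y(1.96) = -3668.66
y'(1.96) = -245.37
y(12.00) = 7607925.00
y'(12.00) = 3339990.00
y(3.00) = 0.00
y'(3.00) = 9216.00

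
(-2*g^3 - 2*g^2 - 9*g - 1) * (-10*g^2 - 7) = 20*g^5 + 20*g^4 + 104*g^3 + 24*g^2 + 63*g + 7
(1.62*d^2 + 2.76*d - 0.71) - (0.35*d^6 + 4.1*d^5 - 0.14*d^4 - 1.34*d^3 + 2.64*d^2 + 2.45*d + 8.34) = -0.35*d^6 - 4.1*d^5 + 0.14*d^4 + 1.34*d^3 - 1.02*d^2 + 0.31*d - 9.05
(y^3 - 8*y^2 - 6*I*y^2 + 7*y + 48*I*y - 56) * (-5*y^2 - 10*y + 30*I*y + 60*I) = -5*y^5 + 30*y^4 + 60*I*y^4 + 225*y^3 - 360*I*y^3 - 870*y^2 - 750*I*y^2 - 2320*y - 1260*I*y - 3360*I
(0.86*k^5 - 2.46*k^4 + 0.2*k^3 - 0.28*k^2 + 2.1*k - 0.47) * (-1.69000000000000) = -1.4534*k^5 + 4.1574*k^4 - 0.338*k^3 + 0.4732*k^2 - 3.549*k + 0.7943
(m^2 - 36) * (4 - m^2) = -m^4 + 40*m^2 - 144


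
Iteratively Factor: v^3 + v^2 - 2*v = (v + 2)*(v^2 - v) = v*(v + 2)*(v - 1)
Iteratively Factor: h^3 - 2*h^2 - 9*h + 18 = (h + 3)*(h^2 - 5*h + 6) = (h - 3)*(h + 3)*(h - 2)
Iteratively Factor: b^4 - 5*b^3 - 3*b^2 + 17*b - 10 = (b - 1)*(b^3 - 4*b^2 - 7*b + 10) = (b - 5)*(b - 1)*(b^2 + b - 2) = (b - 5)*(b - 1)*(b + 2)*(b - 1)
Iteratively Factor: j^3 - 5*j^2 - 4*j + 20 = (j - 5)*(j^2 - 4) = (j - 5)*(j + 2)*(j - 2)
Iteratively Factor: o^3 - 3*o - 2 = (o + 1)*(o^2 - o - 2) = (o - 2)*(o + 1)*(o + 1)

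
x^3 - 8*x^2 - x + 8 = (x - 8)*(x - 1)*(x + 1)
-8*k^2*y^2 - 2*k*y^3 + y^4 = y^2*(-4*k + y)*(2*k + y)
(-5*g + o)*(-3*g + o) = 15*g^2 - 8*g*o + o^2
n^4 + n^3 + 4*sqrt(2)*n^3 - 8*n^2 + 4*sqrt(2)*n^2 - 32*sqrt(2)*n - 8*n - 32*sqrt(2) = (n + 1)*(n - 2*sqrt(2))*(n + 2*sqrt(2))*(n + 4*sqrt(2))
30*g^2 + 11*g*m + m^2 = (5*g + m)*(6*g + m)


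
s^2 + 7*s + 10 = (s + 2)*(s + 5)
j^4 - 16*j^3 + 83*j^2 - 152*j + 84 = (j - 7)*(j - 6)*(j - 2)*(j - 1)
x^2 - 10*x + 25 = (x - 5)^2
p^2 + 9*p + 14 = (p + 2)*(p + 7)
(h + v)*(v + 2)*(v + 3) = h*v^2 + 5*h*v + 6*h + v^3 + 5*v^2 + 6*v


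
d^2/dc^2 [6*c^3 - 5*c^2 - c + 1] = 36*c - 10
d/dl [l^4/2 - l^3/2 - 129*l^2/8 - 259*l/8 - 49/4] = 2*l^3 - 3*l^2/2 - 129*l/4 - 259/8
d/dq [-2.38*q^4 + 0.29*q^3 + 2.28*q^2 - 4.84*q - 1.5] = -9.52*q^3 + 0.87*q^2 + 4.56*q - 4.84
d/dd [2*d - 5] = 2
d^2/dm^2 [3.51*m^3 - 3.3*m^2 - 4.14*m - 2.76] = 21.06*m - 6.6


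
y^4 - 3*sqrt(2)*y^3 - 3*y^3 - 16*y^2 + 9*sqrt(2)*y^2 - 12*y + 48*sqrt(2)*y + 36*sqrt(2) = (y - 6)*(y + 1)*(y + 2)*(y - 3*sqrt(2))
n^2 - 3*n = n*(n - 3)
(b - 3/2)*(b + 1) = b^2 - b/2 - 3/2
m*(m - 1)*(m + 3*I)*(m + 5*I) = m^4 - m^3 + 8*I*m^3 - 15*m^2 - 8*I*m^2 + 15*m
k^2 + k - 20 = (k - 4)*(k + 5)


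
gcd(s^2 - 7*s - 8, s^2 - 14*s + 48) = s - 8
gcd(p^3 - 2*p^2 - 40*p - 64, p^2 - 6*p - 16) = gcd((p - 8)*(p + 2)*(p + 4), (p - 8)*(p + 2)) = p^2 - 6*p - 16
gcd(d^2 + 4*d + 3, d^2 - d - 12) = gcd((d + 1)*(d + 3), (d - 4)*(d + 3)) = d + 3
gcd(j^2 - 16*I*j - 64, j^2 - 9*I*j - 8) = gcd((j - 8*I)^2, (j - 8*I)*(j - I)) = j - 8*I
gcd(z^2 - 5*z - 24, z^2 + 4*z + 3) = z + 3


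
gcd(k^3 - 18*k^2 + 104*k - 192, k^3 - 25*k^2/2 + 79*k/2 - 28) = k - 8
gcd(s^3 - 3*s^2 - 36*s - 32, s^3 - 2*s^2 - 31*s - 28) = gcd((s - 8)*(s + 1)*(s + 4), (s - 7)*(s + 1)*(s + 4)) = s^2 + 5*s + 4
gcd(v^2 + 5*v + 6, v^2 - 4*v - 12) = v + 2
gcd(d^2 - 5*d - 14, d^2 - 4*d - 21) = d - 7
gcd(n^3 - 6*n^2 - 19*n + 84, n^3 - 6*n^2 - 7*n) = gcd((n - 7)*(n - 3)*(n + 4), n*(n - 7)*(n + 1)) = n - 7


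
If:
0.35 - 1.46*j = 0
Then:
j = 0.24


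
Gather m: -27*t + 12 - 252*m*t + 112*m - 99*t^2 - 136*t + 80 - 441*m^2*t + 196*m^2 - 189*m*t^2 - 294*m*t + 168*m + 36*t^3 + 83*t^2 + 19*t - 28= m^2*(196 - 441*t) + m*(-189*t^2 - 546*t + 280) + 36*t^3 - 16*t^2 - 144*t + 64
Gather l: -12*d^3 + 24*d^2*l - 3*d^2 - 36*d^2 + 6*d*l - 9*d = -12*d^3 - 39*d^2 - 9*d + l*(24*d^2 + 6*d)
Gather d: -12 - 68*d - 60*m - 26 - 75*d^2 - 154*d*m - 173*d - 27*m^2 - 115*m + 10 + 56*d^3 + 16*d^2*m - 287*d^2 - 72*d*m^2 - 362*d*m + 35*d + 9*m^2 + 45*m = 56*d^3 + d^2*(16*m - 362) + d*(-72*m^2 - 516*m - 206) - 18*m^2 - 130*m - 28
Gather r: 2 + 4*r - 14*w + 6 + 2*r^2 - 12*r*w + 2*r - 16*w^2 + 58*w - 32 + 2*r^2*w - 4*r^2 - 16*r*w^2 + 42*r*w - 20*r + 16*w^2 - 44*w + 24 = r^2*(2*w - 2) + r*(-16*w^2 + 30*w - 14)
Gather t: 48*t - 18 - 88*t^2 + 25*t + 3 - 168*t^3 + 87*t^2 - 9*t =-168*t^3 - t^2 + 64*t - 15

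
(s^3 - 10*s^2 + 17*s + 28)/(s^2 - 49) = (s^2 - 3*s - 4)/(s + 7)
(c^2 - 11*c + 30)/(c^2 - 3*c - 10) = (c - 6)/(c + 2)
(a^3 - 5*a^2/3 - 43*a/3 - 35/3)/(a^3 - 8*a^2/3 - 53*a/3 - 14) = (a - 5)/(a - 6)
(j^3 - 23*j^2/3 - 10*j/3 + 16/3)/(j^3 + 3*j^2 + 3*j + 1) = (3*j^2 - 26*j + 16)/(3*(j^2 + 2*j + 1))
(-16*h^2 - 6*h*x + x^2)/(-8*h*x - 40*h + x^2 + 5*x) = (2*h + x)/(x + 5)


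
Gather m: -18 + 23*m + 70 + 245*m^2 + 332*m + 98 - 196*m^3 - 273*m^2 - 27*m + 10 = -196*m^3 - 28*m^2 + 328*m + 160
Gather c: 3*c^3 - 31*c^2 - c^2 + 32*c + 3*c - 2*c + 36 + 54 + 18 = 3*c^3 - 32*c^2 + 33*c + 108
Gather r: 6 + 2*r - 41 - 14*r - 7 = -12*r - 42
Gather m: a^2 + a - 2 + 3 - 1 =a^2 + a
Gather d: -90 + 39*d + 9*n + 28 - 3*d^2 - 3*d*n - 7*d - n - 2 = -3*d^2 + d*(32 - 3*n) + 8*n - 64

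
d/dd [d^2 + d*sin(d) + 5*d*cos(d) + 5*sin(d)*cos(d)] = -5*d*sin(d) + d*cos(d) + 2*d + sin(d) + 5*cos(d) + 5*cos(2*d)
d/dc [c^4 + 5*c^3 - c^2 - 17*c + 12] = 4*c^3 + 15*c^2 - 2*c - 17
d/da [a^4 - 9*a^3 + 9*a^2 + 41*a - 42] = 4*a^3 - 27*a^2 + 18*a + 41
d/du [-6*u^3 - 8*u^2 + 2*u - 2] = -18*u^2 - 16*u + 2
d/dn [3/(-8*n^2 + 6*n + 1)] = 6*(8*n - 3)/(-8*n^2 + 6*n + 1)^2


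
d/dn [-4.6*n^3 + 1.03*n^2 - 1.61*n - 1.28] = -13.8*n^2 + 2.06*n - 1.61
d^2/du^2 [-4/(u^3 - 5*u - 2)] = 8*(3*u*(-u^3 + 5*u + 2) + (3*u^2 - 5)^2)/(-u^3 + 5*u + 2)^3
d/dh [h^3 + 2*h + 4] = 3*h^2 + 2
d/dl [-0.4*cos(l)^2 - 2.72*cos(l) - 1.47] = (0.8*cos(l) + 2.72)*sin(l)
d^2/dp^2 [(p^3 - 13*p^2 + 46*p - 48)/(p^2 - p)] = 4*(17*p^3 - 72*p^2 + 72*p - 24)/(p^3*(p^3 - 3*p^2 + 3*p - 1))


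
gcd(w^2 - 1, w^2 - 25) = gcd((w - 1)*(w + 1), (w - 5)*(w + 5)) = 1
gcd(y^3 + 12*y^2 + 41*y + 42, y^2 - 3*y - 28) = 1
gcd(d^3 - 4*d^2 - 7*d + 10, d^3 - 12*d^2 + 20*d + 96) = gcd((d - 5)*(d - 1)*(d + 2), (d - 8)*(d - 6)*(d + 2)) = d + 2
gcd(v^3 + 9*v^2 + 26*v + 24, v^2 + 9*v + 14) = v + 2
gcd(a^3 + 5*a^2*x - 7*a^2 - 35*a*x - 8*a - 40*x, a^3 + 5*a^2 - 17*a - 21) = a + 1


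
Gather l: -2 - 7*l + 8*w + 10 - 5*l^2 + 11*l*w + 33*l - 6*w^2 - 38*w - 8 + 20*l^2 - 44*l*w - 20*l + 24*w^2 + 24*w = 15*l^2 + l*(6 - 33*w) + 18*w^2 - 6*w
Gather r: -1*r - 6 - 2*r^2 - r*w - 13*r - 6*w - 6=-2*r^2 + r*(-w - 14) - 6*w - 12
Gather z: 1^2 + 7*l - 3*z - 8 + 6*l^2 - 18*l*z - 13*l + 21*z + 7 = 6*l^2 - 6*l + z*(18 - 18*l)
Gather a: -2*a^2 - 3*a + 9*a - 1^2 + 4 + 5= -2*a^2 + 6*a + 8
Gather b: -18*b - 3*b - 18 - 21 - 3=-21*b - 42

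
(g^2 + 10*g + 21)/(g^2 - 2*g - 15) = (g + 7)/(g - 5)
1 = 1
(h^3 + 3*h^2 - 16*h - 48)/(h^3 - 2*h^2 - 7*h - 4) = (h^2 + 7*h + 12)/(h^2 + 2*h + 1)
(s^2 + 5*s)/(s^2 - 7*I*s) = (s + 5)/(s - 7*I)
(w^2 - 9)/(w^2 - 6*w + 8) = (w^2 - 9)/(w^2 - 6*w + 8)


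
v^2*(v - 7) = v^3 - 7*v^2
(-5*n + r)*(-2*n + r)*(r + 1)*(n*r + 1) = 10*n^3*r^2 + 10*n^3*r - 7*n^2*r^3 - 7*n^2*r^2 + 10*n^2*r + 10*n^2 + n*r^4 + n*r^3 - 7*n*r^2 - 7*n*r + r^3 + r^2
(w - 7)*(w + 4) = w^2 - 3*w - 28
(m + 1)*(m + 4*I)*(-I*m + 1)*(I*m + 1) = m^4 + m^3 + 4*I*m^3 + m^2 + 4*I*m^2 + m + 4*I*m + 4*I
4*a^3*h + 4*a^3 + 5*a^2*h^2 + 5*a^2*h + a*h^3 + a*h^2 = (a + h)*(4*a + h)*(a*h + a)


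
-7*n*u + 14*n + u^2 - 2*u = (-7*n + u)*(u - 2)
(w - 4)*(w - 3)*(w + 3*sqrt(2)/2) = w^3 - 7*w^2 + 3*sqrt(2)*w^2/2 - 21*sqrt(2)*w/2 + 12*w + 18*sqrt(2)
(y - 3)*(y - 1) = y^2 - 4*y + 3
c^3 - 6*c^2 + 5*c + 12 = (c - 4)*(c - 3)*(c + 1)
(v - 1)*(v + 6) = v^2 + 5*v - 6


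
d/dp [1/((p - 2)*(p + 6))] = 2*(-p - 2)/(p^4 + 8*p^3 - 8*p^2 - 96*p + 144)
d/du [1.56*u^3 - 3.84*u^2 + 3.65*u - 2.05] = 4.68*u^2 - 7.68*u + 3.65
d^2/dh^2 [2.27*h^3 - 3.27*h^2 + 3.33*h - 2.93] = 13.62*h - 6.54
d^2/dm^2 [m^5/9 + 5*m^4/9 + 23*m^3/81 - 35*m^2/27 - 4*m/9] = 20*m^3/9 + 20*m^2/3 + 46*m/27 - 70/27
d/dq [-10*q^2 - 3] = -20*q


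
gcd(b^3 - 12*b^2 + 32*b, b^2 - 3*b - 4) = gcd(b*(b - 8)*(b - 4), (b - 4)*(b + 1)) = b - 4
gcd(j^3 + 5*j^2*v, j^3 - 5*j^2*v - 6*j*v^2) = j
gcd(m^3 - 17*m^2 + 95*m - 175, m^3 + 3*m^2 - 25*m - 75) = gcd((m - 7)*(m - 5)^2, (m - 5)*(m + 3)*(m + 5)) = m - 5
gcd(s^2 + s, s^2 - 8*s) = s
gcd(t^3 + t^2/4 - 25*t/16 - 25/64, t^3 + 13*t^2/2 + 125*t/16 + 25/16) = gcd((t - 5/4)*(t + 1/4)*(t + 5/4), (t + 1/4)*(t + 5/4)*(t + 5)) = t^2 + 3*t/2 + 5/16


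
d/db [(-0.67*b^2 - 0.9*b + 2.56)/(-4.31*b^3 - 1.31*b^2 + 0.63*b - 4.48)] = (-2.8877*b^4 - 7.758*b^3 + 31.4997*b^2 + 12.7104*b + 2.4192)/(18.5761*b^6 + 11.2922*b^5 - 3.7145*b^4 + 36.967*b^3 + 12.1345*b^2 - 5.6448*b + 20.0704)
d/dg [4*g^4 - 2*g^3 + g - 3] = 16*g^3 - 6*g^2 + 1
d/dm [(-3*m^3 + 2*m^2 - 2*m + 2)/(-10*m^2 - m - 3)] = (30*m^4 + 6*m^3 + 5*m^2 + 28*m + 8)/(100*m^4 + 20*m^3 + 61*m^2 + 6*m + 9)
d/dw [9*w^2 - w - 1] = 18*w - 1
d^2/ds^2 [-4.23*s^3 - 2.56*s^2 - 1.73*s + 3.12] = -25.38*s - 5.12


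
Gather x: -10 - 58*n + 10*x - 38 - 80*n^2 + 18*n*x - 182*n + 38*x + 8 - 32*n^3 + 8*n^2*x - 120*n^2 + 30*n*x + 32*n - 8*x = -32*n^3 - 200*n^2 - 208*n + x*(8*n^2 + 48*n + 40) - 40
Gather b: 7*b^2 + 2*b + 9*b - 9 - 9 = 7*b^2 + 11*b - 18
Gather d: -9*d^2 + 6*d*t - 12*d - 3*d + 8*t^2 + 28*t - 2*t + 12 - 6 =-9*d^2 + d*(6*t - 15) + 8*t^2 + 26*t + 6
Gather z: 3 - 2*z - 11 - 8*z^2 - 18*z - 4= -8*z^2 - 20*z - 12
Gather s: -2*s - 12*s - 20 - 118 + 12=-14*s - 126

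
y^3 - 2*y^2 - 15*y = y*(y - 5)*(y + 3)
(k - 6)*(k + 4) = k^2 - 2*k - 24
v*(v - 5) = v^2 - 5*v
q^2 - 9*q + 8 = (q - 8)*(q - 1)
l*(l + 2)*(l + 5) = l^3 + 7*l^2 + 10*l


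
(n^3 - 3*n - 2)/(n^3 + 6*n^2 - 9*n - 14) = (n + 1)/(n + 7)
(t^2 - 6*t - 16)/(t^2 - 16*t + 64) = (t + 2)/(t - 8)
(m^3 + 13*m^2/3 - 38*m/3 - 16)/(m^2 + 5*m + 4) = (m^2 + 10*m/3 - 16)/(m + 4)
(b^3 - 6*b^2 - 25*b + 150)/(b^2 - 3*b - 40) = (b^2 - 11*b + 30)/(b - 8)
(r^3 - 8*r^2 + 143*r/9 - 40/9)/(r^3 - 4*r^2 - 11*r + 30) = (r^2 - 3*r + 8/9)/(r^2 + r - 6)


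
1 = 1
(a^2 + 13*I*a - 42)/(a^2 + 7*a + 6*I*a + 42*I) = (a + 7*I)/(a + 7)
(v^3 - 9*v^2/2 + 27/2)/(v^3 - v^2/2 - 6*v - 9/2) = (v - 3)/(v + 1)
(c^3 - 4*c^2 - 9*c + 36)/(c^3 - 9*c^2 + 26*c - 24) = (c + 3)/(c - 2)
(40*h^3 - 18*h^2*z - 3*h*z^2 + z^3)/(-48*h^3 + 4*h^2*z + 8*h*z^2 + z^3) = (-5*h + z)/(6*h + z)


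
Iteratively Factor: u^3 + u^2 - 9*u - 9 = (u + 1)*(u^2 - 9) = (u + 1)*(u + 3)*(u - 3)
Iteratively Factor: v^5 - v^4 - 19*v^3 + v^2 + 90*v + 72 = (v + 1)*(v^4 - 2*v^3 - 17*v^2 + 18*v + 72) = (v - 4)*(v + 1)*(v^3 + 2*v^2 - 9*v - 18) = (v - 4)*(v + 1)*(v + 2)*(v^2 - 9) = (v - 4)*(v - 3)*(v + 1)*(v + 2)*(v + 3)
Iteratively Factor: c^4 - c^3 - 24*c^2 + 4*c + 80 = (c - 5)*(c^3 + 4*c^2 - 4*c - 16) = (c - 5)*(c + 4)*(c^2 - 4) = (c - 5)*(c - 2)*(c + 4)*(c + 2)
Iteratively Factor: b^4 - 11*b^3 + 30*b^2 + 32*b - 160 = (b + 2)*(b^3 - 13*b^2 + 56*b - 80) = (b - 5)*(b + 2)*(b^2 - 8*b + 16) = (b - 5)*(b - 4)*(b + 2)*(b - 4)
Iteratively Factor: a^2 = (a)*(a)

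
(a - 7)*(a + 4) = a^2 - 3*a - 28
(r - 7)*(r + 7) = r^2 - 49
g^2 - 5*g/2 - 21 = (g - 6)*(g + 7/2)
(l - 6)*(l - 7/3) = l^2 - 25*l/3 + 14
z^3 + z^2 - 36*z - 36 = (z - 6)*(z + 1)*(z + 6)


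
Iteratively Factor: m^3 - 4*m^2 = (m - 4)*(m^2) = m*(m - 4)*(m)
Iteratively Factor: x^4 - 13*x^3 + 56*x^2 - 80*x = (x - 4)*(x^3 - 9*x^2 + 20*x) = (x - 4)^2*(x^2 - 5*x) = (x - 5)*(x - 4)^2*(x)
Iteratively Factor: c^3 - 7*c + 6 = (c + 3)*(c^2 - 3*c + 2) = (c - 1)*(c + 3)*(c - 2)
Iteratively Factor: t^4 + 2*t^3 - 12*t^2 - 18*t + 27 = (t + 3)*(t^3 - t^2 - 9*t + 9) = (t - 3)*(t + 3)*(t^2 + 2*t - 3) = (t - 3)*(t - 1)*(t + 3)*(t + 3)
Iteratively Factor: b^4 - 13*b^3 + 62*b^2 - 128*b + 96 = (b - 4)*(b^3 - 9*b^2 + 26*b - 24) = (b - 4)^2*(b^2 - 5*b + 6) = (b - 4)^2*(b - 2)*(b - 3)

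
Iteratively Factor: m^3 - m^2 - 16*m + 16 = (m - 1)*(m^2 - 16) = (m - 4)*(m - 1)*(m + 4)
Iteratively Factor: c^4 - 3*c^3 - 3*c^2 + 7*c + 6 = (c - 2)*(c^3 - c^2 - 5*c - 3) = (c - 2)*(c + 1)*(c^2 - 2*c - 3) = (c - 3)*(c - 2)*(c + 1)*(c + 1)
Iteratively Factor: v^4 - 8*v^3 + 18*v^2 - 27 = (v + 1)*(v^3 - 9*v^2 + 27*v - 27) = (v - 3)*(v + 1)*(v^2 - 6*v + 9) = (v - 3)^2*(v + 1)*(v - 3)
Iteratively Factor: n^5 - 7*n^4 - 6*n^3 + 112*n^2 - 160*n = (n)*(n^4 - 7*n^3 - 6*n^2 + 112*n - 160) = n*(n - 2)*(n^3 - 5*n^2 - 16*n + 80) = n*(n - 4)*(n - 2)*(n^2 - n - 20) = n*(n - 4)*(n - 2)*(n + 4)*(n - 5)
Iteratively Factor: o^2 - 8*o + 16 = (o - 4)*(o - 4)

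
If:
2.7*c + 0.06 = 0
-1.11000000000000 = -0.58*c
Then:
No Solution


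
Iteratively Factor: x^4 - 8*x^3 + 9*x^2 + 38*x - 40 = (x - 4)*(x^3 - 4*x^2 - 7*x + 10) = (x - 5)*(x - 4)*(x^2 + x - 2) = (x - 5)*(x - 4)*(x + 2)*(x - 1)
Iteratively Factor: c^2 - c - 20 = (c + 4)*(c - 5)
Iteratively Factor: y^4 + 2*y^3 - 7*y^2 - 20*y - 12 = (y + 2)*(y^3 - 7*y - 6) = (y - 3)*(y + 2)*(y^2 + 3*y + 2) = (y - 3)*(y + 2)^2*(y + 1)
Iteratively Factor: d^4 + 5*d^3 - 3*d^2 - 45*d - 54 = (d - 3)*(d^3 + 8*d^2 + 21*d + 18) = (d - 3)*(d + 3)*(d^2 + 5*d + 6) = (d - 3)*(d + 3)^2*(d + 2)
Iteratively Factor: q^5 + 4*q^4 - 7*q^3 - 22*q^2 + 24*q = (q + 4)*(q^4 - 7*q^2 + 6*q) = q*(q + 4)*(q^3 - 7*q + 6) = q*(q - 1)*(q + 4)*(q^2 + q - 6) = q*(q - 2)*(q - 1)*(q + 4)*(q + 3)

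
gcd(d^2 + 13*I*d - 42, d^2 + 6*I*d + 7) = d + 7*I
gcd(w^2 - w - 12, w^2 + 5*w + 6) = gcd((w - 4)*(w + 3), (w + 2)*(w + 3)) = w + 3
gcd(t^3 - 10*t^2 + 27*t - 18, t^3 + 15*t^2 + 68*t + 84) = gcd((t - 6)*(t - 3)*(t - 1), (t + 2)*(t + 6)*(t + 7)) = 1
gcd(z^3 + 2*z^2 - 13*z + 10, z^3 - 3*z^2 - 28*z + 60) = z^2 + 3*z - 10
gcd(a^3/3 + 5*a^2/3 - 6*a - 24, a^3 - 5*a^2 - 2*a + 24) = a - 4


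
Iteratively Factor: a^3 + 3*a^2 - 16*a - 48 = (a + 4)*(a^2 - a - 12) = (a - 4)*(a + 4)*(a + 3)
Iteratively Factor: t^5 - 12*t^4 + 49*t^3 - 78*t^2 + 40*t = (t - 5)*(t^4 - 7*t^3 + 14*t^2 - 8*t) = (t - 5)*(t - 4)*(t^3 - 3*t^2 + 2*t) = (t - 5)*(t - 4)*(t - 1)*(t^2 - 2*t) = t*(t - 5)*(t - 4)*(t - 1)*(t - 2)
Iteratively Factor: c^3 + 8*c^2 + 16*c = (c)*(c^2 + 8*c + 16) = c*(c + 4)*(c + 4)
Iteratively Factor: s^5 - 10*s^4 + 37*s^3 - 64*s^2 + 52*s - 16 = (s - 4)*(s^4 - 6*s^3 + 13*s^2 - 12*s + 4) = (s - 4)*(s - 2)*(s^3 - 4*s^2 + 5*s - 2) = (s - 4)*(s - 2)^2*(s^2 - 2*s + 1) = (s - 4)*(s - 2)^2*(s - 1)*(s - 1)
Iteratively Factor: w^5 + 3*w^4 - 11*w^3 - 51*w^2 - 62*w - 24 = (w + 2)*(w^4 + w^3 - 13*w^2 - 25*w - 12) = (w + 1)*(w + 2)*(w^3 - 13*w - 12) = (w - 4)*(w + 1)*(w + 2)*(w^2 + 4*w + 3) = (w - 4)*(w + 1)*(w + 2)*(w + 3)*(w + 1)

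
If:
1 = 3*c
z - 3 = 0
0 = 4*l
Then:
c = 1/3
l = 0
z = 3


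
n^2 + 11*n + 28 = (n + 4)*(n + 7)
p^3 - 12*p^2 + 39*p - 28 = (p - 7)*(p - 4)*(p - 1)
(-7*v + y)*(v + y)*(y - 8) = -7*v^2*y + 56*v^2 - 6*v*y^2 + 48*v*y + y^3 - 8*y^2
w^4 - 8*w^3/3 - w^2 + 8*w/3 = w*(w - 8/3)*(w - 1)*(w + 1)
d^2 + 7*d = d*(d + 7)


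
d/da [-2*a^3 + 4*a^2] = 2*a*(4 - 3*a)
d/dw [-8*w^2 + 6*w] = 6 - 16*w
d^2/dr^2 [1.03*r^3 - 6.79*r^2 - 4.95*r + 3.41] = 6.18*r - 13.58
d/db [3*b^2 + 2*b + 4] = 6*b + 2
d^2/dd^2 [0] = 0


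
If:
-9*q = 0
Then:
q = 0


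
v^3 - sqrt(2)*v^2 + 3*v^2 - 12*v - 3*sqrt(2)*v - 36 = (v + 3)*(v - 3*sqrt(2))*(v + 2*sqrt(2))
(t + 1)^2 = t^2 + 2*t + 1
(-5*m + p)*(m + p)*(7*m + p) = -35*m^3 - 33*m^2*p + 3*m*p^2 + p^3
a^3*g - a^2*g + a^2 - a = a*(a - 1)*(a*g + 1)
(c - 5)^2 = c^2 - 10*c + 25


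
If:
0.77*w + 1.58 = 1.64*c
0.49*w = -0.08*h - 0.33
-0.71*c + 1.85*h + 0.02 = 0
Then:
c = 0.63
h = 0.23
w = -0.71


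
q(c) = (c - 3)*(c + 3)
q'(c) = 2*c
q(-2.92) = -0.47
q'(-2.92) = -5.84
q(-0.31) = -8.90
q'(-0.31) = -0.62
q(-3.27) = 1.69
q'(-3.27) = -6.54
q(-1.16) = -7.65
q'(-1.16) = -2.32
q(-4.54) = 11.61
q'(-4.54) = -9.08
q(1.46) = -6.87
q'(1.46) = 2.92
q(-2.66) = -1.92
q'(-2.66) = -5.32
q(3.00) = 0.00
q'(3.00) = 6.00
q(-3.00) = 0.00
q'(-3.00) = -6.00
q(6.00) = 27.00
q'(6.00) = 12.00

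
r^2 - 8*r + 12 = (r - 6)*(r - 2)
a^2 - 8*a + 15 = (a - 5)*(a - 3)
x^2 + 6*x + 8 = (x + 2)*(x + 4)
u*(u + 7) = u^2 + 7*u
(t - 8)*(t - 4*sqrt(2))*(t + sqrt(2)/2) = t^3 - 8*t^2 - 7*sqrt(2)*t^2/2 - 4*t + 28*sqrt(2)*t + 32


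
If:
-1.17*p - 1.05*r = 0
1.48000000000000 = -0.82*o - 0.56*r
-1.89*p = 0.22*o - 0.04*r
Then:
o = -1.66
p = 0.19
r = -0.21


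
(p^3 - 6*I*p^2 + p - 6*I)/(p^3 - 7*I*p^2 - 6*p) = (p + I)/p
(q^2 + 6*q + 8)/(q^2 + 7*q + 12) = (q + 2)/(q + 3)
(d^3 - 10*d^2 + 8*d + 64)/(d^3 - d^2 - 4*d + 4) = (d^2 - 12*d + 32)/(d^2 - 3*d + 2)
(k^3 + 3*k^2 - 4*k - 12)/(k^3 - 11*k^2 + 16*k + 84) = (k^2 + k - 6)/(k^2 - 13*k + 42)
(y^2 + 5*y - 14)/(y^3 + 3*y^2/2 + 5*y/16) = 16*(y^2 + 5*y - 14)/(y*(16*y^2 + 24*y + 5))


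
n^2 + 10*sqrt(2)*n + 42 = (n + 3*sqrt(2))*(n + 7*sqrt(2))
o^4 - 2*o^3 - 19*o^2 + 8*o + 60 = (o - 5)*(o - 2)*(o + 2)*(o + 3)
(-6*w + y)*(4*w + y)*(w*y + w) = -24*w^3*y - 24*w^3 - 2*w^2*y^2 - 2*w^2*y + w*y^3 + w*y^2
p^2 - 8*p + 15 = (p - 5)*(p - 3)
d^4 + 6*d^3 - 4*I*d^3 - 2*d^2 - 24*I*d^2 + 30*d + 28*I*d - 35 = (d - 1)*(d + 7)*(d - 5*I)*(d + I)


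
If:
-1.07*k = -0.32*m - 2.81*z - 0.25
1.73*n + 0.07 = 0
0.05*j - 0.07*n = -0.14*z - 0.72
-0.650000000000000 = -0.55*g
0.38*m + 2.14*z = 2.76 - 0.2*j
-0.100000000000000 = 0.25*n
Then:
No Solution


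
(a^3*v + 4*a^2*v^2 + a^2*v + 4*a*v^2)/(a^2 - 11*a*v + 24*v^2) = a*v*(a^2 + 4*a*v + a + 4*v)/(a^2 - 11*a*v + 24*v^2)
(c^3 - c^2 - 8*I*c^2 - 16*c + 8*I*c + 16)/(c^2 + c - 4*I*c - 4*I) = (c^2 - c*(1 + 4*I) + 4*I)/(c + 1)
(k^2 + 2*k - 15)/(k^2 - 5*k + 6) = (k + 5)/(k - 2)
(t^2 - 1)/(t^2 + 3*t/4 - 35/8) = 8*(t^2 - 1)/(8*t^2 + 6*t - 35)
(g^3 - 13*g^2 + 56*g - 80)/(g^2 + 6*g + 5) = (g^3 - 13*g^2 + 56*g - 80)/(g^2 + 6*g + 5)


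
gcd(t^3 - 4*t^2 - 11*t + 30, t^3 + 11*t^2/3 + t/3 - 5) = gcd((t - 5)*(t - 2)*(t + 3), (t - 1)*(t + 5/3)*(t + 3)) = t + 3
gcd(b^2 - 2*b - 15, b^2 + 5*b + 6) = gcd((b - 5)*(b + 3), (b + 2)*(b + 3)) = b + 3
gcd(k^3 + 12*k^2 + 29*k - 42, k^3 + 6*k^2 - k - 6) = k^2 + 5*k - 6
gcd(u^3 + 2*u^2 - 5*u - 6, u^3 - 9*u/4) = 1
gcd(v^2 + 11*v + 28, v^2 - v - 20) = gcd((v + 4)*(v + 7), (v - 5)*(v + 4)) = v + 4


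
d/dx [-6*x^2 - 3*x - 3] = -12*x - 3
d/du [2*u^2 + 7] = 4*u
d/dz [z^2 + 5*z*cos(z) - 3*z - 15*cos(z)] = -5*z*sin(z) + 2*z + 15*sin(z) + 5*cos(z) - 3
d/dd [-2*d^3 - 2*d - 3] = -6*d^2 - 2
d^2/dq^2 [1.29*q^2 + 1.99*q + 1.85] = 2.58000000000000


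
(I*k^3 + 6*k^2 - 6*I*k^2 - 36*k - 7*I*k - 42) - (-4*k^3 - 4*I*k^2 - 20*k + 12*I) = 4*k^3 + I*k^3 + 6*k^2 - 2*I*k^2 - 16*k - 7*I*k - 42 - 12*I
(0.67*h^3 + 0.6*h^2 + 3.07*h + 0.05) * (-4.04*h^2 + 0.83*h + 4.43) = -2.7068*h^5 - 1.8679*h^4 - 8.9367*h^3 + 5.0041*h^2 + 13.6416*h + 0.2215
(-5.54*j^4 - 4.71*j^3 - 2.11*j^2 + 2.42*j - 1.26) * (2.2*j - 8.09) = -12.188*j^5 + 34.4566*j^4 + 33.4619*j^3 + 22.3939*j^2 - 22.3498*j + 10.1934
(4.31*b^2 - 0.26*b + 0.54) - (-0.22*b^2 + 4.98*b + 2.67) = 4.53*b^2 - 5.24*b - 2.13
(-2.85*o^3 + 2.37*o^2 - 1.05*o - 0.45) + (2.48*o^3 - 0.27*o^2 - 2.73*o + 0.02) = -0.37*o^3 + 2.1*o^2 - 3.78*o - 0.43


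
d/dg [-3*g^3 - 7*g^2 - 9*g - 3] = -9*g^2 - 14*g - 9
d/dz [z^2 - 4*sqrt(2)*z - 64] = 2*z - 4*sqrt(2)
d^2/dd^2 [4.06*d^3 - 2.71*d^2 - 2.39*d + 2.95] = 24.36*d - 5.42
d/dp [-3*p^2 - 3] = -6*p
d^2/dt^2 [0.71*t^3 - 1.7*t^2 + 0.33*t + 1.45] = 4.26*t - 3.4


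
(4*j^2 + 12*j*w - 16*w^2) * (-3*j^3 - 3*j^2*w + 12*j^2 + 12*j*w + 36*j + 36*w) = -12*j^5 - 48*j^4*w + 48*j^4 + 12*j^3*w^2 + 192*j^3*w + 144*j^3 + 48*j^2*w^3 - 48*j^2*w^2 + 576*j^2*w - 192*j*w^3 - 144*j*w^2 - 576*w^3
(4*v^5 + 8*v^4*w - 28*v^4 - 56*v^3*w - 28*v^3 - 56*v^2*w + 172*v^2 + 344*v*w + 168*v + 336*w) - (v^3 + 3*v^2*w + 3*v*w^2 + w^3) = 4*v^5 + 8*v^4*w - 28*v^4 - 56*v^3*w - 29*v^3 - 59*v^2*w + 172*v^2 - 3*v*w^2 + 344*v*w + 168*v - w^3 + 336*w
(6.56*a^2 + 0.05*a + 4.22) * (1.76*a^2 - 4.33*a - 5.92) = 11.5456*a^4 - 28.3168*a^3 - 31.6245*a^2 - 18.5686*a - 24.9824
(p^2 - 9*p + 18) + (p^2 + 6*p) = 2*p^2 - 3*p + 18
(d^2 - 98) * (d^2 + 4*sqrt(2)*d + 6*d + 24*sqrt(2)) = d^4 + 4*sqrt(2)*d^3 + 6*d^3 - 98*d^2 + 24*sqrt(2)*d^2 - 588*d - 392*sqrt(2)*d - 2352*sqrt(2)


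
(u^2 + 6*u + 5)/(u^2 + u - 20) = (u + 1)/(u - 4)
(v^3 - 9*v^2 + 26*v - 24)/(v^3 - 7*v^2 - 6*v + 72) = (v^2 - 5*v + 6)/(v^2 - 3*v - 18)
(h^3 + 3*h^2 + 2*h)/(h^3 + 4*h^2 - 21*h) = (h^2 + 3*h + 2)/(h^2 + 4*h - 21)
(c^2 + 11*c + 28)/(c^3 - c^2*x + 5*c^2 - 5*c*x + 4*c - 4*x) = (-c - 7)/(-c^2 + c*x - c + x)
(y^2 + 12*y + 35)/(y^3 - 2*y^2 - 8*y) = (y^2 + 12*y + 35)/(y*(y^2 - 2*y - 8))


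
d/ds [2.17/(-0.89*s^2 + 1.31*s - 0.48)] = (3.8626*s - 2.8427)/(0.89*s^2 - 1.31*s + 0.48)^2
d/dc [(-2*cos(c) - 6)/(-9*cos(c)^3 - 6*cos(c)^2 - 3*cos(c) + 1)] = 32*(18*cos(c)^3 + 87*cos(c)^2 + 36*cos(c) + 10)*sin(c)/(-24*sin(c)^2 + 39*cos(c) + 9*cos(3*c) + 20)^2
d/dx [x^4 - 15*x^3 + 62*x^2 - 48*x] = 4*x^3 - 45*x^2 + 124*x - 48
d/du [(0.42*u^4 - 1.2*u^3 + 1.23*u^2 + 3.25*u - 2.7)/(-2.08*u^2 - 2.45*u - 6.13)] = (-1.7472*u^5 - 0.591000000000001*u^4 - 4.4184*u^3 + 25.8145*u^2 - 26.3118*u - 26.5375)/(4.3264*u^4 + 10.192*u^3 + 31.5033*u^2 + 30.037*u + 37.5769)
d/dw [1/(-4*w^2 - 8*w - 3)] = 8*(w + 1)/(4*w^2 + 8*w + 3)^2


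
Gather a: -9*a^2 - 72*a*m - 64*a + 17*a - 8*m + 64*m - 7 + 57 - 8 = -9*a^2 + a*(-72*m - 47) + 56*m + 42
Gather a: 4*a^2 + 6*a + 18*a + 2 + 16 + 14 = 4*a^2 + 24*a + 32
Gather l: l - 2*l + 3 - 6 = -l - 3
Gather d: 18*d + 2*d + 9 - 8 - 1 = 20*d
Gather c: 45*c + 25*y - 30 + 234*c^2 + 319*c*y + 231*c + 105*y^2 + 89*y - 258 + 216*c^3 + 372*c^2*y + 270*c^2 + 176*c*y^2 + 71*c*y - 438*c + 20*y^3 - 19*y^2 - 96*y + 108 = 216*c^3 + c^2*(372*y + 504) + c*(176*y^2 + 390*y - 162) + 20*y^3 + 86*y^2 + 18*y - 180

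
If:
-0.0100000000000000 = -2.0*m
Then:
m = 0.00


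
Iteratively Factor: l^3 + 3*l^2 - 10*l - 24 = (l + 4)*(l^2 - l - 6) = (l - 3)*(l + 4)*(l + 2)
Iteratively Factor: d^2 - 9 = (d + 3)*(d - 3)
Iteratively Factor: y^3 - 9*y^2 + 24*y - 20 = (y - 2)*(y^2 - 7*y + 10) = (y - 5)*(y - 2)*(y - 2)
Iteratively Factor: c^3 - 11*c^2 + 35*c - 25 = (c - 5)*(c^2 - 6*c + 5) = (c - 5)^2*(c - 1)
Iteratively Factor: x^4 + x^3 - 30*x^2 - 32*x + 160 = (x + 4)*(x^3 - 3*x^2 - 18*x + 40) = (x - 2)*(x + 4)*(x^2 - x - 20) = (x - 5)*(x - 2)*(x + 4)*(x + 4)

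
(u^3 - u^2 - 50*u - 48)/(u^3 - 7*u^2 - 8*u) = (u + 6)/u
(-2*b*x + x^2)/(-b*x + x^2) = (2*b - x)/(b - x)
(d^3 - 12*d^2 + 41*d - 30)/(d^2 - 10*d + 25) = (d^2 - 7*d + 6)/(d - 5)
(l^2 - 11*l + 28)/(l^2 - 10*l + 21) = (l - 4)/(l - 3)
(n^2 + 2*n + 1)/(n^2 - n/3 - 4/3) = 3*(n + 1)/(3*n - 4)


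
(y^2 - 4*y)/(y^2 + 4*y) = (y - 4)/(y + 4)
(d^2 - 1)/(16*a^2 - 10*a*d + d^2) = (d^2 - 1)/(16*a^2 - 10*a*d + d^2)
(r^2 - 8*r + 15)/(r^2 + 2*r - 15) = (r - 5)/(r + 5)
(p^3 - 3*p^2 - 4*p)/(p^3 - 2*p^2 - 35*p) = (-p^2 + 3*p + 4)/(-p^2 + 2*p + 35)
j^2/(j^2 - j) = j/(j - 1)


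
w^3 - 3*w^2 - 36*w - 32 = (w - 8)*(w + 1)*(w + 4)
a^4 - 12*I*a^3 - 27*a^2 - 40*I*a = a*(a - 8*I)*(a - 5*I)*(a + I)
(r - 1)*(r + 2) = r^2 + r - 2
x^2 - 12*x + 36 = (x - 6)^2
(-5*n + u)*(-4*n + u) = 20*n^2 - 9*n*u + u^2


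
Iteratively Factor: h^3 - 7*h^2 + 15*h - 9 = (h - 3)*(h^2 - 4*h + 3) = (h - 3)*(h - 1)*(h - 3)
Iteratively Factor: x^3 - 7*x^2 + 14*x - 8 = (x - 2)*(x^2 - 5*x + 4) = (x - 4)*(x - 2)*(x - 1)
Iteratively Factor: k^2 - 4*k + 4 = (k - 2)*(k - 2)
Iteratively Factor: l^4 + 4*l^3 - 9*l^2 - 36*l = (l + 3)*(l^3 + l^2 - 12*l) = (l + 3)*(l + 4)*(l^2 - 3*l) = l*(l + 3)*(l + 4)*(l - 3)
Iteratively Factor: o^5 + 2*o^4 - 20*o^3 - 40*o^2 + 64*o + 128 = (o - 2)*(o^4 + 4*o^3 - 12*o^2 - 64*o - 64) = (o - 4)*(o - 2)*(o^3 + 8*o^2 + 20*o + 16) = (o - 4)*(o - 2)*(o + 2)*(o^2 + 6*o + 8) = (o - 4)*(o - 2)*(o + 2)^2*(o + 4)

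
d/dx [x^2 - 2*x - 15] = 2*x - 2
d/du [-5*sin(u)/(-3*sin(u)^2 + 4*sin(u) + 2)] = 5*(3*cos(u)^2 - 5)*cos(u)/(3*sin(u)^2 - 4*sin(u) - 2)^2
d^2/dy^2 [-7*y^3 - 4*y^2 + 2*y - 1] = -42*y - 8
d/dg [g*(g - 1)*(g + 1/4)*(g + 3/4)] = 4*g^3 - 13*g/8 - 3/16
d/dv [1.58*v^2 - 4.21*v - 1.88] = 3.16*v - 4.21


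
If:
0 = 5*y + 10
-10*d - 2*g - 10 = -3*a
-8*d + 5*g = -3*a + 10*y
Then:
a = -11*g - 140/3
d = -7*g/2 - 15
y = -2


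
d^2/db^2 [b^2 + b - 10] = 2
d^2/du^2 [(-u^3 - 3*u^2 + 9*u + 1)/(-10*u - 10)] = (u^3 + 3*u^2 + 3*u + 11)/(5*(u^3 + 3*u^2 + 3*u + 1))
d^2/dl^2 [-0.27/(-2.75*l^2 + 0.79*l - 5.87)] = (-4.08375*l^2 + 1.17315*l + 0.27*(5.5*l - 0.79)*(11.0*l - 1.58) - 8.71695)/(2.75*l^2 - 0.79*l + 5.87)^3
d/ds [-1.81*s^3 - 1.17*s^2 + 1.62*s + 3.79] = -5.43*s^2 - 2.34*s + 1.62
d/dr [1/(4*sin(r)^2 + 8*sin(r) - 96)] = -(sin(r) + 1)*cos(r)/(2*(sin(r)^2 + 2*sin(r) - 24)^2)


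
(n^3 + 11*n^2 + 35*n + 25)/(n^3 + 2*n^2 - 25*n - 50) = (n^2 + 6*n + 5)/(n^2 - 3*n - 10)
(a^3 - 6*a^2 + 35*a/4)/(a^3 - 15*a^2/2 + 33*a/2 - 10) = a*(2*a - 7)/(2*(a^2 - 5*a + 4))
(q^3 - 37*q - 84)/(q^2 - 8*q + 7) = (q^2 + 7*q + 12)/(q - 1)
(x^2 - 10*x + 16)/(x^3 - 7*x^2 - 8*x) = (x - 2)/(x*(x + 1))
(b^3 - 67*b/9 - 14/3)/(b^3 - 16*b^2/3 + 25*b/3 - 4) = (9*b^2 + 27*b + 14)/(3*(3*b^2 - 7*b + 4))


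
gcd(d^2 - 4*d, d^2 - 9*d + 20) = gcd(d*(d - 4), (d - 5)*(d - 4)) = d - 4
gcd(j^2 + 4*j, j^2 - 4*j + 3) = 1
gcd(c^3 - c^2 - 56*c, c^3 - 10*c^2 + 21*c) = c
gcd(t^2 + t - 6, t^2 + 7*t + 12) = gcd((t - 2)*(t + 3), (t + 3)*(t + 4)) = t + 3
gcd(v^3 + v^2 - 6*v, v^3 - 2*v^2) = v^2 - 2*v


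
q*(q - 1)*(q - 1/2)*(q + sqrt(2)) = q^4 - 3*q^3/2 + sqrt(2)*q^3 - 3*sqrt(2)*q^2/2 + q^2/2 + sqrt(2)*q/2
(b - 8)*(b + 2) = b^2 - 6*b - 16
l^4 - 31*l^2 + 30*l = l*(l - 5)*(l - 1)*(l + 6)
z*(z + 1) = z^2 + z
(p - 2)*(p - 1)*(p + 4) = p^3 + p^2 - 10*p + 8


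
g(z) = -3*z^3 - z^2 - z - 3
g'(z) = -9*z^2 - 2*z - 1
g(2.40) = -52.63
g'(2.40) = -57.64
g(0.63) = -4.78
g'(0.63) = -5.83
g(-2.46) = 38.07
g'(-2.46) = -50.54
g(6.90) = -1043.04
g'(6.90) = -443.29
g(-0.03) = -2.97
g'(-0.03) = -0.95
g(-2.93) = 66.81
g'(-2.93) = -72.40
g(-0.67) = -1.88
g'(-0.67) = -3.70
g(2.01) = -33.41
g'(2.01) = -41.38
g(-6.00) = 615.00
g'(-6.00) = -313.00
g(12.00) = -5343.00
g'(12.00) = -1321.00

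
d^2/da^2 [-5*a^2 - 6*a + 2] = -10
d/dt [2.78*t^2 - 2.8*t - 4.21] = 5.56*t - 2.8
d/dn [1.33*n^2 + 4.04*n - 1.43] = 2.66*n + 4.04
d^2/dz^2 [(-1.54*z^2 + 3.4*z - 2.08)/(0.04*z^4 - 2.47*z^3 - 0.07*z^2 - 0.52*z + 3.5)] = (-0.014784*z^8 + 0.978191999999999*z^7 - 24.240676*z^6 + 130.181976*z^5 - 131.179896*z^4 - 210.075744*z^3 + 337.856136*z^2 - 103.345872*z - 27.498064)/(6.4e-5*z^12 - 0.011856*z^11 + 0.731772*z^10 - 15.030223*z^9 - 0.955545*z^8 - 11.619777*z^7 + 63.493307*z^6 + 1.182792*z^5 + 28.437066*z^4 - 90.148708*z^3 + 0.2667*z^2 - 19.11*z + 42.875)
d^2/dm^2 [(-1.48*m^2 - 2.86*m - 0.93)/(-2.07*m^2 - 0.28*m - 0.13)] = (7.105427357601e-15*m^4 + 22.794012*m^3 + 21.520134*m^2 - 1.383588*m - 0.512886)/(8.869743*m^6 + 3.599316*m^5 + 2.157975*m^4 + 0.47404*m^3 + 0.135525*m^2 + 0.014196*m + 0.002197)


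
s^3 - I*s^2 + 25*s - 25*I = (s - 5*I)*(s - I)*(s + 5*I)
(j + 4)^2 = j^2 + 8*j + 16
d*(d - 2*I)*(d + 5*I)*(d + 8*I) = d^4 + 11*I*d^3 - 14*d^2 + 80*I*d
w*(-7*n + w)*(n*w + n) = -7*n^2*w^2 - 7*n^2*w + n*w^3 + n*w^2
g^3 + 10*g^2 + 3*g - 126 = (g - 3)*(g + 6)*(g + 7)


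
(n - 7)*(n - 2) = n^2 - 9*n + 14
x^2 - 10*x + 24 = (x - 6)*(x - 4)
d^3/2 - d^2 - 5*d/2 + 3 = (d/2 + 1)*(d - 3)*(d - 1)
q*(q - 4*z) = q^2 - 4*q*z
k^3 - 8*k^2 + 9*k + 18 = (k - 6)*(k - 3)*(k + 1)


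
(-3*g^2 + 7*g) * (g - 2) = -3*g^3 + 13*g^2 - 14*g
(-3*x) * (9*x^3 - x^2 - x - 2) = -27*x^4 + 3*x^3 + 3*x^2 + 6*x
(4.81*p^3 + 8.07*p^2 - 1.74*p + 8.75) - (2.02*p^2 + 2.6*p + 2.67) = 4.81*p^3 + 6.05*p^2 - 4.34*p + 6.08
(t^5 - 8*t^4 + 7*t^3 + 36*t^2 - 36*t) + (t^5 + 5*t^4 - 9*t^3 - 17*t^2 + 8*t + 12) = 2*t^5 - 3*t^4 - 2*t^3 + 19*t^2 - 28*t + 12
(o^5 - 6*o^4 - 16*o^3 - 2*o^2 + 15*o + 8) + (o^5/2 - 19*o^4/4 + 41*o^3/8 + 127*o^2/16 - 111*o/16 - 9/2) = 3*o^5/2 - 43*o^4/4 - 87*o^3/8 + 95*o^2/16 + 129*o/16 + 7/2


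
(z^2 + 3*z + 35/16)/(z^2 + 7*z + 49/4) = (16*z^2 + 48*z + 35)/(4*(4*z^2 + 28*z + 49))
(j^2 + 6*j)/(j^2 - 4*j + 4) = j*(j + 6)/(j^2 - 4*j + 4)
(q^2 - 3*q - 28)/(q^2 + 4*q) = (q - 7)/q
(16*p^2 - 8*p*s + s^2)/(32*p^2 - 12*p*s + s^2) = (4*p - s)/(8*p - s)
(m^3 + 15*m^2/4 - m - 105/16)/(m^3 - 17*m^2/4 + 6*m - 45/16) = (4*m^2 + 20*m + 21)/(4*m^2 - 12*m + 9)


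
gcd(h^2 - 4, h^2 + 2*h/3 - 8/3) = h + 2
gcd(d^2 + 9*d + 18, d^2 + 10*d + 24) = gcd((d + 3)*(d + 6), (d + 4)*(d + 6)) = d + 6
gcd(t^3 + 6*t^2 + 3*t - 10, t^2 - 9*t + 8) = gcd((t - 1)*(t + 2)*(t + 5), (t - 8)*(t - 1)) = t - 1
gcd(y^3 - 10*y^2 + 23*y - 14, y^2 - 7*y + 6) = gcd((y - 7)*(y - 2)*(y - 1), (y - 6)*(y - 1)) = y - 1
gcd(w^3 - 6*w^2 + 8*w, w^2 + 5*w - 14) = w - 2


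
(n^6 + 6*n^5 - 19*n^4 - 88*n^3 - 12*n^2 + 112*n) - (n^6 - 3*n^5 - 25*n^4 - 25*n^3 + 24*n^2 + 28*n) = 9*n^5 + 6*n^4 - 63*n^3 - 36*n^2 + 84*n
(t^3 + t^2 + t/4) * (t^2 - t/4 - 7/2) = t^5 + 3*t^4/4 - 7*t^3/2 - 57*t^2/16 - 7*t/8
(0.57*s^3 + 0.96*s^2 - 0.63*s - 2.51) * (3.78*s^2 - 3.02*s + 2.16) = 2.1546*s^5 + 1.9074*s^4 - 4.0494*s^3 - 5.5116*s^2 + 6.2194*s - 5.4216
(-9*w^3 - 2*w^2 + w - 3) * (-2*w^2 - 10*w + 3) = 18*w^5 + 94*w^4 - 9*w^3 - 10*w^2 + 33*w - 9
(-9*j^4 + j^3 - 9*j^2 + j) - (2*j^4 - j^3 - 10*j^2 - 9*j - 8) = -11*j^4 + 2*j^3 + j^2 + 10*j + 8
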